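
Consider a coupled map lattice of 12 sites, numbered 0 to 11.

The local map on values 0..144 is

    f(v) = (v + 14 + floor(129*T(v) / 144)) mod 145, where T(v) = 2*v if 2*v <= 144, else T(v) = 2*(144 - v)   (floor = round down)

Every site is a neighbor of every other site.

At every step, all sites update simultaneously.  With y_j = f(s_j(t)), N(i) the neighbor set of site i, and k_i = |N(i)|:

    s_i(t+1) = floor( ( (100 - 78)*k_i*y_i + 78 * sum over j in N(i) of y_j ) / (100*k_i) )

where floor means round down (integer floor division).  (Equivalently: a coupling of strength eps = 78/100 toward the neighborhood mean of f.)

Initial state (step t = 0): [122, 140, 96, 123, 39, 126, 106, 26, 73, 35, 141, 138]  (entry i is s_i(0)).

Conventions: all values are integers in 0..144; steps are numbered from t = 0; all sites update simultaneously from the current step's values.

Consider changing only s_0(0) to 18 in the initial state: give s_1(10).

Answer: s_1(10) = 83
Key observation: This trace re-runs the system from the modified initial state.

Derivation:
t=0: [18, 140, 96, 123, 39, 126, 106, 26, 73, 35, 141, 138]
t=1: [55, 48, 53, 50, 64, 50, 52, 58, 56, 62, 48, 48]
t=2: [18, 16, 18, 16, 22, 16, 17, 20, 19, 21, 16, 16]
t=3: [63, 62, 63, 62, 65, 62, 63, 64, 64, 64, 62, 62]
t=4: [44, 44, 44, 44, 45, 44, 44, 44, 44, 44, 44, 44]
t=5: [136, 136, 136, 136, 136, 136, 136, 136, 136, 136, 136, 136]
t=6: [19, 19, 19, 19, 19, 19, 19, 19, 19, 19, 19, 19]
t=7: [67, 67, 67, 67, 67, 67, 67, 67, 67, 67, 67, 67]
t=8: [56, 56, 56, 56, 56, 56, 56, 56, 56, 56, 56, 56]
t=9: [25, 25, 25, 25, 25, 25, 25, 25, 25, 25, 25, 25]
t=10: [83, 83, 83, 83, 83, 83, 83, 83, 83, 83, 83, 83]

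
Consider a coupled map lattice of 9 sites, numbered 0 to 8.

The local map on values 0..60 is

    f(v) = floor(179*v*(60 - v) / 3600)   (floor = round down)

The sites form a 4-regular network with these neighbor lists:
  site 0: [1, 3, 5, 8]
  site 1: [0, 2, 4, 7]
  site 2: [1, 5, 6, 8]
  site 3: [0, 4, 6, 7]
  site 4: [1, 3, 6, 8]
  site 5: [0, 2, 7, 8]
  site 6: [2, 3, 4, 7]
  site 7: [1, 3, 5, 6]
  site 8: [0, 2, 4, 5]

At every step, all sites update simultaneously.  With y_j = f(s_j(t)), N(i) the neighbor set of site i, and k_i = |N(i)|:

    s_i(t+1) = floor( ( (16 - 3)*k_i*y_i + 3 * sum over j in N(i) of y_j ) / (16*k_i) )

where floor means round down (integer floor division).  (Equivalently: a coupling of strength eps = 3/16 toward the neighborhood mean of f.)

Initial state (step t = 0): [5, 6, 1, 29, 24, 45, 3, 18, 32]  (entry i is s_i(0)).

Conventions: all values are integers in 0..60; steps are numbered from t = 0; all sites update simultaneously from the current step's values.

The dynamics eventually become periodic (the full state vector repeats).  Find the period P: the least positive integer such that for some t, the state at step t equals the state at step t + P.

Answer: 2
Key observation: The state at step 8, [39, 39, 39, 39, 39, 39, 39, 39, 39], reappears at step 10 — and no state repeats earlier — so the cycle the system enters has period 2.

Derivation:
t=0: [5, 6, 1, 29, 24, 45, 3, 18, 32]
t=1: [16, 17, 6, 40, 39, 31, 12, 34, 39]
t=2: [35, 35, 19, 38, 39, 42, 29, 41, 38]
t=3: [42, 42, 38, 41, 40, 37, 43, 38, 40]
t=4: [37, 37, 40, 38, 38, 41, 36, 40, 39]
t=5: [41, 41, 39, 41, 41, 38, 41, 39, 40]
t=6: [38, 38, 39, 38, 38, 40, 38, 39, 39]
t=7: [40, 40, 40, 40, 40, 39, 40, 40, 40]
t=8: [39, 39, 39, 39, 39, 39, 39, 39, 39]
t=9: [40, 40, 40, 40, 40, 40, 40, 40, 40]
t=10: [39, 39, 39, 39, 39, 39, 39, 39, 39]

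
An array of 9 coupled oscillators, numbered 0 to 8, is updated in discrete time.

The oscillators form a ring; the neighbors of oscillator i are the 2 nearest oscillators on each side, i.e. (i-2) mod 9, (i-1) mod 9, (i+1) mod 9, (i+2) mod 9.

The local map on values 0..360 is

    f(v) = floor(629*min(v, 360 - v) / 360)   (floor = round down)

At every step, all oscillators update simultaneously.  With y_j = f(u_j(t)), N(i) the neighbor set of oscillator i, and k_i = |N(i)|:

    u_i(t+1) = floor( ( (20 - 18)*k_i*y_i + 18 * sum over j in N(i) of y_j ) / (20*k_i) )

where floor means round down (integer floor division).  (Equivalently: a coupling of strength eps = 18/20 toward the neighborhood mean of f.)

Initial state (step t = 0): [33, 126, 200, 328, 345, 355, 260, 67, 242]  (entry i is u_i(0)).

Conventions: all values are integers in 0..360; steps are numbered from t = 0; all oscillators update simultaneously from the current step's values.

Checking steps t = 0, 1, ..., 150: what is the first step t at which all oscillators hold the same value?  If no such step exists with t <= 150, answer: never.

Simulating step by step:
t=0: [33, 126, 200, 328, 345, 355, 260, 67, 242]  (not all equal)
t=1: [190, 156, 108, 125, 118, 84, 97, 111, 148]  (not all equal)
t=2: [234, 243, 242, 204, 182, 191, 197, 215, 235]  (not all equal)
t=3: [220, 226, 247, 255, 268, 281, 270, 254, 238]  (not all equal)
t=4: [210, 211, 204, 182, 167, 167, 172, 187, 205]  (not all equal)
t=5: [274, 276, 280, 281, 293, 300, 289, 282, 279]  (not all equal)
t=6: [141, 142, 137, 127, 125, 126, 124, 130, 139]  (not all equal)
t=7: [239, 238, 233, 230, 223, 220, 225, 230, 235]  (not all equal)
t=8: [218, 218, 222, 229, 232, 233, 232, 227, 221]  (not all equal)
t=9: [241, 240, 237, 232, 227, 225, 228, 233, 238]  (not all equal)
t=10: [213, 213, 217, 222, 226, 227, 225, 221, 216]  (not all equal)
t=11: [250, 249, 246, 242, 238, 237, 239, 243, 247]  (not all equal)
t=12: [197, 197, 200, 204, 208, 209, 207, 203, 199]  (not all equal)
t=13: [279, 279, 276, 272, 269, 268, 270, 273, 277]  (not all equal)
t=14: [145, 145, 148, 151, 154, 155, 154, 150, 147]  (not all equal)
t=15: [256, 257, 259, 262, 265, 266, 264, 262, 258]  (not all equal)
t=16: [176, 176, 174, 171, 169, 168, 169, 172, 174]  (not all equal)
t=17: [304, 303, 301, 299, 297, 296, 297, 299, 302]  (not all equal)
t=18: [101, 101, 103, 105, 107, 108, 107, 104, 102]  (not all equal)
t=19: [178, 178, 180, 182, 184, 184, 183, 181, 179]  (not all equal)
t=20: [312, 311, 310, 309, 309, 309, 309, 309, 310]  (not all equal)
t=21: [86, 86, 86, 87, 88, 89, 88, 87, 86]  (not all equal)
t=22: [150, 150, 151, 152, 152, 152, 152, 152, 151]  (not all equal)
t=23: [263, 263, 263, 263, 264, 265, 264, 263, 263]  (not all equal)
t=24: [169, 169, 168, 167, 167, 167, 167, 167, 168]  (not all equal)
t=25: [293, 293, 293, 292, 291, 291, 291, 292, 293]  (not all equal)
t=26: [117, 117, 117, 118, 118, 119, 118, 118, 117]  (not all equal)
t=27: [204, 204, 204, 205, 205, 206, 205, 205, 204]  (not all equal)
t=28: [271, 271, 271, 270, 270, 269, 270, 270, 271]  (not all equal)
t=29: [155, 155, 155, 156, 156, 157, 156, 156, 155]  (not all equal)
t=30: [270, 270, 270, 271, 272, 272, 272, 271, 270]  (not all equal)
t=31: [156, 156, 155, 155, 154, 153, 154, 155, 155]  (not all equal)
t=32: [270, 270, 270, 269, 269, 269, 269, 269, 270]  (not all equal)
t=33: [157, 157, 157, 157, 157, 158, 157, 157, 157]  (not all equal)
t=34: [274, 274, 274, 274, 274, 274, 274, 274, 274]  (all equal)

Answer: 34
Key observation: Synchronization is absorbing here: once all oscillators are equal they stay equal, and step 34 is the first all-equal step.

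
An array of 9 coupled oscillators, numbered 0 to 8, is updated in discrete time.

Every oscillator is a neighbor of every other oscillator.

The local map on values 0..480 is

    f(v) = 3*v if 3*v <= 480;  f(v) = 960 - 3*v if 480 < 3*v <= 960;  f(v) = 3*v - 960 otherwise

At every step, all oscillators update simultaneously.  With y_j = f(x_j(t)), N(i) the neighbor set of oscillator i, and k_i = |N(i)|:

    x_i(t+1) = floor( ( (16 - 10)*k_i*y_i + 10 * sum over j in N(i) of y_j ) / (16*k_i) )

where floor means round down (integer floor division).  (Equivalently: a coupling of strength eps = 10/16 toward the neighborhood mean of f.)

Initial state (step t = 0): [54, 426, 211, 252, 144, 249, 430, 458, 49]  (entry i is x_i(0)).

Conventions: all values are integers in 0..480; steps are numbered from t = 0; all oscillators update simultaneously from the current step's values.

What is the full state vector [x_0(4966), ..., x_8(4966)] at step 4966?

Answer: [469, 469, 469, 468, 466, 469, 469, 465, 469]
Key observation: The state at step 22, [469, 469, 469, 468, 466, 469, 469, 465, 469], reappears at step 26: the system is in a cycle of period 4 from step 22 on.  Therefore the state at step 4966 equals the state at step 22 + ((4966 - 22) mod 4) = 22, which is [469, 469, 469, 468, 466, 469, 469, 465, 469].

Derivation:
t=0: [54, 426, 211, 252, 144, 249, 430, 458, 49]
t=1: [247, 293, 296, 259, 327, 262, 296, 321, 242]
t=2: [147, 106, 104, 137, 88, 134, 104, 83, 152]
t=3: [378, 341, 339, 369, 325, 366, 339, 321, 382]
t=4: [117, 84, 82, 109, 70, 106, 82, 66, 120]
t=5: [300, 270, 268, 293, 258, 290, 268, 254, 302]
t=6: [106, 132, 134, 112, 143, 115, 134, 147, 104]
t=7: [358, 381, 383, 363, 391, 366, 383, 395, 356]
t=8: [150, 170, 172, 154, 179, 157, 172, 183, 148]
t=9: [446, 446, 444, 449, 438, 452, 444, 434, 444]
t=10: [374, 374, 372, 376, 366, 379, 372, 363, 372]
t=11: [157, 157, 156, 159, 150, 162, 156, 147, 156]
t=12: [467, 467, 466, 468, 460, 467, 466, 458, 466]
t=13: [436, 436, 435, 437, 430, 436, 435, 428, 435]
t=14: [344, 344, 343, 345, 338, 344, 343, 337, 343]
t=15: [68, 68, 67, 69, 63, 68, 67, 62, 67]
t=16: [200, 200, 200, 201, 196, 200, 200, 195, 200]
t=17: [361, 361, 361, 360, 365, 361, 361, 366, 361]
t=18: [124, 124, 124, 123, 128, 124, 124, 129, 124]
t=19: [373, 373, 373, 372, 377, 373, 373, 378, 373]
t=20: [160, 160, 160, 159, 164, 160, 160, 165, 160]
t=21: [477, 477, 477, 476, 474, 477, 477, 473, 477]
t=22: [469, 469, 469, 468, 466, 469, 469, 465, 469]
t=23: [445, 445, 445, 444, 442, 445, 445, 441, 445]
t=24: [373, 373, 373, 372, 370, 373, 373, 369, 373]
t=25: [157, 157, 157, 156, 154, 157, 157, 153, 157]
t=26: [469, 469, 469, 468, 466, 469, 469, 465, 469]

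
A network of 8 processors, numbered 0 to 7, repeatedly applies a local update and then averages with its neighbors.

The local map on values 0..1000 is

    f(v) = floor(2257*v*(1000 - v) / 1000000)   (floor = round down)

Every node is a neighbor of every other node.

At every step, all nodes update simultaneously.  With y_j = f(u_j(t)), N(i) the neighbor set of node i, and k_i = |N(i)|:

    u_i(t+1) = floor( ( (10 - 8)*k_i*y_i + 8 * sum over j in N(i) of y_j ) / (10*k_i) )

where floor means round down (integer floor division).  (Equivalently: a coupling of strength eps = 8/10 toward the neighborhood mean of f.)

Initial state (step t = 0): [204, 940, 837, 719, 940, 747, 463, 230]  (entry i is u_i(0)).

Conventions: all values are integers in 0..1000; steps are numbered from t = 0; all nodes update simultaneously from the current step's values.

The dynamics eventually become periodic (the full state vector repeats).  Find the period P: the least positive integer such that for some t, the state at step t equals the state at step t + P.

Simulating step by step:
t=0: [204, 940, 837, 719, 940, 747, 463, 230]
t=1: [347, 327, 342, 355, 327, 352, 364, 350]
t=2: [509, 508, 509, 509, 508, 509, 510, 509]
t=3: [564, 564, 564, 564, 564, 564, 564, 564]
t=4: [555, 555, 555, 555, 555, 555, 555, 555]
t=5: [557, 557, 557, 557, 557, 557, 557, 557]
t=6: [556, 556, 556, 556, 556, 556, 556, 556]
t=7: [557, 557, 557, 557, 557, 557, 557, 557]

Answer: 2
Key observation: The state at step 5, [557, 557, 557, 557, 557, 557, 557, 557], reappears at step 7 — and no state repeats earlier — so the cycle the system enters has period 2.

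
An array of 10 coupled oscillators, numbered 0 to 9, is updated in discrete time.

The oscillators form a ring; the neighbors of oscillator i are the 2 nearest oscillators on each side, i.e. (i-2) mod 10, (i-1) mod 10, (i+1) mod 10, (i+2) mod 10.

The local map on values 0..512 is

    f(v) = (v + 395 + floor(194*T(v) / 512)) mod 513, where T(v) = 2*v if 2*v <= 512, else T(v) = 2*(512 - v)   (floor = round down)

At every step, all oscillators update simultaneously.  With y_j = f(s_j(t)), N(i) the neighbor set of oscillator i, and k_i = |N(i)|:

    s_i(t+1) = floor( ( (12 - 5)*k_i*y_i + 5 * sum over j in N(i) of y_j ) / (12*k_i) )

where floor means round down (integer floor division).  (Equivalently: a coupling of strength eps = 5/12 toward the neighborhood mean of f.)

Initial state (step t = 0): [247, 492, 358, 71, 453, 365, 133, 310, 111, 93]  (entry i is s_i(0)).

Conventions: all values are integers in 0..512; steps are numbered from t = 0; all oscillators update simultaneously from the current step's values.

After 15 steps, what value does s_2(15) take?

Answer: s_2(15) = 355

Derivation:
t=0: [247, 492, 358, 71, 453, 365, 133, 310, 111, 93]
t=1: [274, 302, 321, 157, 308, 296, 187, 263, 130, 143]
t=2: [293, 301, 325, 234, 310, 307, 240, 276, 169, 194]
t=3: [312, 324, 340, 314, 335, 333, 302, 305, 229, 254]
t=4: [337, 345, 350, 347, 349, 348, 338, 336, 307, 328]
t=5: [350, 352, 353, 353, 353, 353, 350, 350, 346, 349]
t=6: [354, 354, 354, 355, 354, 354, 354, 354, 353, 354]
t=7: [355, 355, 355, 355, 355, 355, 355, 355, 355, 355]
t=8: [355, 355, 355, 355, 355, 355, 355, 355, 355, 355]
t=9: [355, 355, 355, 355, 355, 355, 355, 355, 355, 355]
t=10: [355, 355, 355, 355, 355, 355, 355, 355, 355, 355]
t=11: [355, 355, 355, 355, 355, 355, 355, 355, 355, 355]
t=12: [355, 355, 355, 355, 355, 355, 355, 355, 355, 355]
t=13: [355, 355, 355, 355, 355, 355, 355, 355, 355, 355]
t=14: [355, 355, 355, 355, 355, 355, 355, 355, 355, 355]
t=15: [355, 355, 355, 355, 355, 355, 355, 355, 355, 355]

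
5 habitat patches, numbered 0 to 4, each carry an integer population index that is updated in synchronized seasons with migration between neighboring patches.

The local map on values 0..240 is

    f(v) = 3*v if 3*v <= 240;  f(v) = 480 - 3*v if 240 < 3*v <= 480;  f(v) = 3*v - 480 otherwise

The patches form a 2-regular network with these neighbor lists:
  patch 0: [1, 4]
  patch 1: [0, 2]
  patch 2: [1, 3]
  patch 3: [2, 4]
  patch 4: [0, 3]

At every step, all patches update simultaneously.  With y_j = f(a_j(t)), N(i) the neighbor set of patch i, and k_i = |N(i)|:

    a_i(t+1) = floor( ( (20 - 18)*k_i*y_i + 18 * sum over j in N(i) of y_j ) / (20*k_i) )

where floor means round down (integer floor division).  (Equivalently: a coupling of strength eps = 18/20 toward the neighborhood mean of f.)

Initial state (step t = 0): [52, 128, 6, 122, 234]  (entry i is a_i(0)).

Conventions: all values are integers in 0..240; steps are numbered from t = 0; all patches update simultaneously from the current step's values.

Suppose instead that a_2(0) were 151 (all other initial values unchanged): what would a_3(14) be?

Answer: a_3(14) = 70
Key observation: This trace re-runs the system from the modified initial state.

Derivation:
t=0: [52, 128, 151, 122, 234]
t=1: [158, 91, 97, 123, 143]
t=2: [116, 108, 162, 119, 57]
t=3: [160, 77, 126, 91, 131]
t=4: [143, 69, 207, 105, 101]
t=5: [177, 107, 181, 159, 114]
t=6: [138, 67, 79, 90, 38]
t=7: [148, 156, 208, 178, 135]
t=8: [42, 82, 44, 103, 48]
t=9: [182, 139, 195, 141, 148]
t=10: [51, 83, 64, 69, 58]
t=11: [197, 178, 216, 185, 179]
t=12: [61, 130, 74, 108, 89]
t=13: [154, 191, 132, 211, 173]
t=14: [61, 55, 119, 70, 80]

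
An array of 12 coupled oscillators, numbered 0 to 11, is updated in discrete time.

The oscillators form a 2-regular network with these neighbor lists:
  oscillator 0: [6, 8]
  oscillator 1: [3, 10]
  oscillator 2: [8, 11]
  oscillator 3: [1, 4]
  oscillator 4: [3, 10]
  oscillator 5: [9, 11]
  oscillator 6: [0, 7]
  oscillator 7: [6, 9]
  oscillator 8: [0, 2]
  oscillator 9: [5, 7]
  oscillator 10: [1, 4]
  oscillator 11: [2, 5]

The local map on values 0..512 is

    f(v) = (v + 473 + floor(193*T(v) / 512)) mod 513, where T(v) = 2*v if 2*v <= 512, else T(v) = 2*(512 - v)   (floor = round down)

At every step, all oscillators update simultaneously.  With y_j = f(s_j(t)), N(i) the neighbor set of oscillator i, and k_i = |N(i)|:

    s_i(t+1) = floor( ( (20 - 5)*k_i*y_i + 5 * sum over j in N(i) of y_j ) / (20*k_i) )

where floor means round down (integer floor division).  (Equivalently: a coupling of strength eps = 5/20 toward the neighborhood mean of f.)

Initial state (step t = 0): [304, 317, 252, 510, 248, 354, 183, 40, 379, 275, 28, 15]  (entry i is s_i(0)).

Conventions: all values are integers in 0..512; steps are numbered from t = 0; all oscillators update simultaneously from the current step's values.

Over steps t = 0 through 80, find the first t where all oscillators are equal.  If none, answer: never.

Answer: 7
Key observation: Synchronization is absorbing here: once all oscillators are equal they stay equal, and step 7 is the first all-equal step.

Derivation:
t=0: [304, 317, 252, 510, 248, 354, 183, 40, 379, 275, 28, 15]  (not all equal)
t=1: [404, 378, 418, 455, 355, 438, 266, 109, 431, 367, 109, 478]  (not all equal)
t=2: [441, 405, 450, 451, 400, 452, 382, 219, 450, 402, 222, 459]  (not all equal)
t=3: [452, 434, 456, 453, 433, 455, 429, 368, 455, 433, 372, 457]  (not all equal)
t=4: [456, 450, 457, 455, 450, 456, 449, 439, 457, 450, 440, 457]  (not all equal)
t=5: [457, 455, 458, 456, 455, 457, 456, 454, 458, 456, 454, 458]  (not all equal)
t=6: [458, 457, 458, 457, 457, 458, 457, 457, 458, 457, 457, 458]  (not all equal)
t=7: [458, 458, 458, 458, 458, 458, 458, 458, 458, 458, 458, 458]  (all equal)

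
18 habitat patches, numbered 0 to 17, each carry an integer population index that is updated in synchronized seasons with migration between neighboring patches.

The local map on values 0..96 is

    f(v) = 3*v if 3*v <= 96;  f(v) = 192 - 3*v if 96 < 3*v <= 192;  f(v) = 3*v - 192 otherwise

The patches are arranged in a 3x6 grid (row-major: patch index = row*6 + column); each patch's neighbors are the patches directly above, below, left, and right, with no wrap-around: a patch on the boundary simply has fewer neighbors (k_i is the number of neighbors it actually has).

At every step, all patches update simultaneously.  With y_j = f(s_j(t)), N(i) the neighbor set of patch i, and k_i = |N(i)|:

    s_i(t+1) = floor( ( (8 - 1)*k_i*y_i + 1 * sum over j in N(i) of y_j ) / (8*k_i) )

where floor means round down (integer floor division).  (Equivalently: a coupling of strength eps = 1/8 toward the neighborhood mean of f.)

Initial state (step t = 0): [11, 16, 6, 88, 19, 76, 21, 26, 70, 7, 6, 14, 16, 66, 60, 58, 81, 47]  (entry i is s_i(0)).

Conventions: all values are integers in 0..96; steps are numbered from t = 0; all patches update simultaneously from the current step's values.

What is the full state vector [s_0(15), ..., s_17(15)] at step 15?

Answer: [60, 53, 20, 3, 42, 89, 67, 76, 65, 32, 34, 43, 37, 69, 46, 81, 51, 39]

Derivation:
t=0: [11, 16, 6, 88, 19, 76, 21, 26, 70, 7, 6, 14, 16, 66, 60, 58, 81, 47]
t=1: [35, 47, 21, 67, 55, 37, 61, 72, 19, 22, 21, 41, 46, 11, 12, 19, 48, 50]
t=2: [79, 51, 60, 14, 30, 76, 14, 25, 55, 63, 61, 68, 49, 33, 37, 56, 48, 44]
t=3: [44, 39, 15, 41, 82, 37, 43, 71, 28, 5, 12, 14, 47, 89, 76, 26, 45, 56]
t=4: [61, 70, 48, 65, 55, 76, 60, 27, 77, 21, 36, 42, 53, 70, 41, 72, 55, 27]
t=5: [9, 21, 44, 8, 28, 37, 15, 73, 42, 59, 79, 66, 30, 23, 63, 27, 31, 76]
t=6: [30, 59, 58, 27, 79, 76, 45, 31, 61, 19, 45, 12, 85, 65, 11, 75, 88, 37]
t=7: [83, 21, 20, 75, 46, 36, 60, 84, 14, 55, 56, 38, 58, 10, 30, 35, 70, 77]
t=8: [54, 62, 58, 34, 53, 81, 16, 57, 44, 29, 26, 74, 18, 33, 85, 81, 22, 40]
t=9: [29, 8, 22, 84, 38, 48, 46, 24, 58, 84, 75, 34, 56, 87, 63, 53, 66, 69]
t=10: [81, 30, 62, 61, 74, 52, 54, 68, 22, 57, 36, 82, 28, 64, 7, 31, 8, 19]
t=11: [52, 81, 12, 10, 31, 36, 32, 16, 59, 26, 77, 54, 75, 4, 25, 84, 30, 54]
t=12: [40, 49, 35, 34, 87, 81, 88, 47, 20, 72, 43, 32, 35, 17, 69, 62, 84, 33]
t=13: [70, 48, 84, 86, 68, 54, 71, 51, 58, 27, 62, 92, 83, 51, 18, 9, 59, 91]
t=14: [20, 46, 58, 64, 14, 32, 23, 38, 23, 74, 11, 78, 53, 40, 50, 29, 17, 77]
t=15: [60, 53, 20, 3, 42, 89, 67, 76, 65, 32, 34, 43, 37, 69, 46, 81, 51, 39]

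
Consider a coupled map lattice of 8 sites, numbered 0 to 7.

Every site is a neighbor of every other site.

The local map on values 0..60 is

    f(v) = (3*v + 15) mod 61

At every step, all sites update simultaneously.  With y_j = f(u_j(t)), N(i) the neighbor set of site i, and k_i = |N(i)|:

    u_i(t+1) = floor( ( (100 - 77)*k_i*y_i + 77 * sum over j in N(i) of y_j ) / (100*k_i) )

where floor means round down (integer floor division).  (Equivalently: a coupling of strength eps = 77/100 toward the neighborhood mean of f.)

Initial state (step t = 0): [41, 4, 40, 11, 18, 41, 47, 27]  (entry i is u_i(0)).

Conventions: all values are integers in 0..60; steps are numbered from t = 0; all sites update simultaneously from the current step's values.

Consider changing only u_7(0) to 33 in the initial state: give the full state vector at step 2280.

Simulating step by step:
t=0: [41, 4, 40, 11, 18, 41, 47, 33]
t=1: [25, 26, 25, 29, 24, 25, 27, 30]
t=2: [32, 32, 32, 34, 32, 32, 33, 34]
t=3: [51, 51, 51, 52, 51, 51, 52, 52]
t=4: [46, 46, 46, 47, 46, 46, 47, 47]
t=5: [31, 31, 31, 32, 31, 31, 32, 32]
t=6: [47, 47, 47, 48, 47, 47, 48, 48]
t=7: [34, 34, 34, 35, 34, 34, 35, 35]
t=8: [56, 56, 56, 57, 56, 56, 57, 57]
t=9: [0, 0, 0, 1, 0, 0, 1, 1]
t=10: [15, 15, 15, 16, 15, 15, 16, 16]
t=11: [40, 40, 40, 33, 40, 40, 33, 33]
t=12: [26, 26, 26, 31, 26, 26, 31, 31]
t=13: [36, 36, 36, 38, 36, 36, 38, 38]
t=14: [2, 2, 2, 3, 2, 2, 3, 3]
t=15: [21, 21, 21, 22, 21, 21, 22, 22]
t=16: [17, 17, 17, 18, 17, 17, 18, 18]
t=17: [5, 5, 5, 6, 5, 5, 6, 6]
t=18: [30, 30, 30, 31, 30, 30, 31, 31]
t=19: [44, 44, 44, 45, 44, 44, 45, 45]
t=20: [25, 25, 25, 26, 25, 25, 26, 26]
t=21: [29, 29, 29, 30, 29, 29, 30, 30]
t=22: [41, 41, 41, 42, 41, 41, 42, 42]
t=23: [16, 16, 16, 17, 16, 16, 17, 17]
t=24: [2, 2, 2, 3, 2, 2, 3, 3]

Answer: [25, 25, 25, 26, 25, 25, 26, 26]
Key observation: The state at step 14, [2, 2, 2, 3, 2, 2, 3, 3], reappears at step 24: the system is in a cycle of period 10 from step 14 on.  Therefore the state at step 2280 equals the state at step 14 + ((2280 - 14) mod 10) = 20, which is [25, 25, 25, 26, 25, 25, 26, 26].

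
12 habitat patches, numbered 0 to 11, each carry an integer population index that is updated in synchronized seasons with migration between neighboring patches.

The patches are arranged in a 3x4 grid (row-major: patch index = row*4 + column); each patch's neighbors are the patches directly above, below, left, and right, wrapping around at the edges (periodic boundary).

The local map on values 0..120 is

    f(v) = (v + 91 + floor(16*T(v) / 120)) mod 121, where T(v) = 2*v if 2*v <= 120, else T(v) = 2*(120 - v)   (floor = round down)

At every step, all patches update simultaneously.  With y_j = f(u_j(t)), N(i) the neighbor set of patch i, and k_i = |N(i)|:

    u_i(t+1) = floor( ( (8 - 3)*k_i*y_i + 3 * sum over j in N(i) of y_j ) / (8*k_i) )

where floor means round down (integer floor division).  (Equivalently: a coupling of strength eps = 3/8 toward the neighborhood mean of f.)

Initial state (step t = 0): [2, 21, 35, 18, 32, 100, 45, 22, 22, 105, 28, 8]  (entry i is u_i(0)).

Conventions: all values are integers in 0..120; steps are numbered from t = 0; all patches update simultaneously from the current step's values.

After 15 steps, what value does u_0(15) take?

Answer: u_0(15) = 26

Derivation:
t=0: [2, 21, 35, 18, 32, 100, 45, 22, 22, 105, 28, 8]
t=1: [91, 97, 33, 101, 44, 68, 36, 97, 100, 78, 23, 96]
t=2: [65, 63, 33, 68, 40, 48, 33, 63, 67, 66, 89, 77]
t=3: [46, 43, 23, 47, 29, 30, 21, 43, 48, 49, 54, 56]
t=4: [25, 32, 94, 38, 12, 21, 90, 33, 28, 29, 52, 36]
t=5: [13, 24, 56, 20, 78, 90, 64, 26, 15, 19, 36, 15]
t=6: [93, 30, 41, 96, 63, 63, 41, 32, 105, 89, 38, 91]
t=7: [63, 24, 24, 60, 49, 43, 22, 25, 73, 56, 27, 59]
t=8: [42, 10, 15, 37, 32, 32, 76, 23, 49, 32, 21, 37]
t=9: [29, 78, 96, 35, 23, 23, 69, 84, 25, 30, 91, 36]
t=10: [21, 56, 63, 23, 92, 97, 62, 58, 14, 28, 56, 23]
t=11: [104, 47, 53, 105, 75, 60, 48, 60, 96, 27, 45, 104]
t=12: [70, 33, 38, 71, 58, 40, 33, 51, 65, 18, 30, 69]
t=13: [47, 26, 19, 48, 41, 29, 14, 36, 55, 78, 23, 46]
t=14: [26, 20, 96, 36, 21, 21, 91, 26, 37, 52, 104, 36]
t=15: [26, 93, 70, 17, 85, 104, 67, 21, 25, 52, 66, 19]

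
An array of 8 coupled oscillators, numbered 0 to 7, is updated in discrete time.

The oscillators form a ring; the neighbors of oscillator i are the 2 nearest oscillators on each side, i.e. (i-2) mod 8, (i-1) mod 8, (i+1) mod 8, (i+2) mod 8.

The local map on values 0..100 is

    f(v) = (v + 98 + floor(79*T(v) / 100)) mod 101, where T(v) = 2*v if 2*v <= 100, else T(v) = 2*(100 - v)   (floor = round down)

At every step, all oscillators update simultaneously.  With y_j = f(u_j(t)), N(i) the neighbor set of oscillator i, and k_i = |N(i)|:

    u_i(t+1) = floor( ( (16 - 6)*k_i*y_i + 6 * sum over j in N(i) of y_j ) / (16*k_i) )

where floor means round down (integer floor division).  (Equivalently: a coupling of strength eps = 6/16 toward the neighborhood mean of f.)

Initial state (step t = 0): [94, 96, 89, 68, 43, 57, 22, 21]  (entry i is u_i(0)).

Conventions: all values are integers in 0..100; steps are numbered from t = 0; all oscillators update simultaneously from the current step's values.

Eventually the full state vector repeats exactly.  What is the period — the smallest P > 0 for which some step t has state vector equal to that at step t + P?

Answer: 10
Key observation: The state at step 33, [30, 67, 30, 30, 65, 30, 65, 30], reappears at step 43 — and no state repeats earlier — so the cycle the system enters has period 10.

Derivation:
t=0: [94, 96, 89, 68, 43, 57, 22, 21]
t=1: [81, 77, 21, 20, 12, 24, 49, 57]
t=2: [13, 17, 40, 43, 33, 47, 24, 21]
t=3: [42, 42, 77, 26, 68, 29, 53, 45]
t=4: [7, 10, 13, 49, 24, 54, 23, 17]
t=5: [23, 23, 29, 26, 48, 30, 47, 35]
t=6: [56, 61, 62, 60, 33, 63, 32, 73]
t=7: [24, 17, 24, 24, 63, 28, 61, 19]
t=8: [51, 45, 52, 53, 29, 56, 29, 46]
t=9: [26, 15, 26, 26, 57, 29, 56, 20]
t=10: [55, 44, 57, 57, 33, 58, 32, 47]
t=11: [25, 13, 24, 24, 64, 31, 62, 22]
t=12: [53, 40, 51, 53, 29, 61, 30, 50]
t=13: [35, 71, 35, 34, 57, 29, 59, 35]
t=14: [73, 39, 73, 70, 36, 64, 36, 72]
t=15: [26, 65, 26, 28, 67, 29, 67, 27]
t=16: [55, 34, 55, 58, 29, 59, 29, 56]
t=17: [32, 60, 32, 30, 56, 29, 56, 31]
t=18: [67, 40, 67, 64, 36, 62, 36, 65]
t=19: [30, 68, 30, 30, 68, 30, 68, 30]
t=20: [62, 36, 62, 62, 30, 62, 30, 62]
t=21: [29, 62, 29, 29, 58, 28, 58, 29]
t=22: [61, 37, 61, 61, 34, 60, 34, 61]
t=23: [31, 64, 31, 31, 65, 31, 65, 31]
t=24: [64, 38, 64, 64, 32, 64, 32, 64]
t=25: [29, 65, 29, 29, 61, 27, 61, 29]
t=26: [60, 36, 60, 60, 32, 57, 32, 60]
t=27: [31, 62, 31, 31, 62, 30, 62, 31]
t=28: [65, 39, 65, 64, 34, 63, 34, 64]
t=29: [29, 66, 29, 30, 64, 29, 64, 30]
t=30: [60, 36, 60, 62, 31, 61, 31, 62]
t=31: [30, 62, 30, 30, 59, 28, 59, 30]
t=32: [63, 39, 63, 63, 34, 60, 34, 63]
t=33: [30, 67, 30, 30, 65, 30, 65, 30]
t=34: [63, 37, 63, 63, 32, 63, 32, 63]
t=35: [29, 63, 29, 29, 61, 28, 61, 29]
t=36: [60, 37, 60, 60, 32, 59, 32, 60]
t=37: [31, 64, 31, 31, 62, 30, 62, 31]
t=38: [64, 38, 64, 64, 34, 63, 34, 64]
t=39: [29, 65, 29, 29, 64, 29, 64, 29]
t=40: [60, 36, 60, 60, 31, 60, 31, 60]
t=41: [30, 62, 30, 30, 59, 29, 59, 30]
t=42: [63, 39, 63, 63, 34, 61, 34, 63]
t=43: [30, 67, 30, 30, 65, 30, 65, 30]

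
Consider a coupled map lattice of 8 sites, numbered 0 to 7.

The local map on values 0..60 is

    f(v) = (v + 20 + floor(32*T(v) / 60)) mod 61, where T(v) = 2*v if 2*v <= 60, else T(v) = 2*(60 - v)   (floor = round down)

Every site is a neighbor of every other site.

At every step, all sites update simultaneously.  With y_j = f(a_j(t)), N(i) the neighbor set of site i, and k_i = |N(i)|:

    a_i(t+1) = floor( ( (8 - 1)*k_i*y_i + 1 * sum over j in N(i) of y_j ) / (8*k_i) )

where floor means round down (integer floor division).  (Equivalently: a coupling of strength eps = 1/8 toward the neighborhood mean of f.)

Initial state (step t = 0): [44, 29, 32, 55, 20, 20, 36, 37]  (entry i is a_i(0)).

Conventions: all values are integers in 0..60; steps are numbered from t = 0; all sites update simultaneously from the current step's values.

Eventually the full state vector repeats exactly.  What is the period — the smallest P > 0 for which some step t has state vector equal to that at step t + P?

Simulating step by step:
t=0: [44, 29, 32, 55, 20, 20, 36, 37]
t=1: [19, 17, 19, 18, 2, 2, 19, 19]
t=2: [57, 54, 57, 55, 27, 27, 57, 57]
t=3: [18, 18, 18, 18, 14, 14, 18, 18]
t=4: [56, 56, 56, 56, 48, 48, 56, 56]
t=5: [19, 19, 19, 19, 19, 19, 19, 19]
t=6: [59, 59, 59, 59, 59, 59, 59, 59]
t=7: [19, 19, 19, 19, 19, 19, 19, 19]

Answer: 2
Key observation: The state at step 5, [19, 19, 19, 19, 19, 19, 19, 19], reappears at step 7 — and no state repeats earlier — so the cycle the system enters has period 2.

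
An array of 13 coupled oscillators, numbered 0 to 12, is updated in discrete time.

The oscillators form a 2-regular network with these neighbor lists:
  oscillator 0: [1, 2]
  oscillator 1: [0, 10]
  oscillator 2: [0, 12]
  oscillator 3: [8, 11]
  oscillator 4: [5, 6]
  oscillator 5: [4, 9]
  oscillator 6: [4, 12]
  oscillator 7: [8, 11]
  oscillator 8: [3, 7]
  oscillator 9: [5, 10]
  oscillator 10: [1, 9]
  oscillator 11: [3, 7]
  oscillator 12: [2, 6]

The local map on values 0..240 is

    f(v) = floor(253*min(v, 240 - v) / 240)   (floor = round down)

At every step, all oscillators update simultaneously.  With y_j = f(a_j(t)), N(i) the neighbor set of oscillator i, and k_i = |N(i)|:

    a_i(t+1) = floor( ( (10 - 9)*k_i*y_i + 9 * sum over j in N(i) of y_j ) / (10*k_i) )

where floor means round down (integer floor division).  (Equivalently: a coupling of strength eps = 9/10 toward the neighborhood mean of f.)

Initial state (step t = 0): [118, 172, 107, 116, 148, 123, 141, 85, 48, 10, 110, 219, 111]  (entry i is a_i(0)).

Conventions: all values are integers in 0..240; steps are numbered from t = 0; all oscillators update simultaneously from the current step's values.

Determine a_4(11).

Simulating step by step:
t=0: [118, 172, 107, 116, 148, 123, 141, 85, 48, 10, 110, 219, 111]
t=1: [94, 114, 119, 44, 111, 60, 106, 41, 99, 108, 47, 97, 108]
t=2: [120, 78, 107, 97, 90, 109, 114, 97, 50, 61, 109, 50, 117]
t=3: [99, 116, 123, 57, 114, 82, 109, 57, 97, 109, 77, 97, 116]
t=4: [120, 95, 114, 97, 102, 113, 120, 97, 64, 86, 114, 64, 118]
t=5: [111, 120, 124, 70, 120, 100, 116, 70, 98, 116, 97, 98, 123]
t=6: [123, 111, 120, 100, 114, 122, 124, 100, 76, 105, 121, 76, 122]
t=7: [121, 123, 123, 82, 122, 115, 122, 82, 102, 123, 114, 102, 124]
t=8: [123, 122, 123, 104, 122, 123, 123, 104, 88, 120, 122, 88, 123]
t=9: [123, 123, 123, 93, 123, 124, 123, 93, 107, 123, 124, 107, 123]
t=10: [123, 122, 123, 110, 122, 122, 123, 110, 99, 122, 122, 99, 123]
t=11: [123, 123, 123, 105, 123, 124, 123, 105, 113, 124, 124, 113, 123]

Answer: a_4(11) = 123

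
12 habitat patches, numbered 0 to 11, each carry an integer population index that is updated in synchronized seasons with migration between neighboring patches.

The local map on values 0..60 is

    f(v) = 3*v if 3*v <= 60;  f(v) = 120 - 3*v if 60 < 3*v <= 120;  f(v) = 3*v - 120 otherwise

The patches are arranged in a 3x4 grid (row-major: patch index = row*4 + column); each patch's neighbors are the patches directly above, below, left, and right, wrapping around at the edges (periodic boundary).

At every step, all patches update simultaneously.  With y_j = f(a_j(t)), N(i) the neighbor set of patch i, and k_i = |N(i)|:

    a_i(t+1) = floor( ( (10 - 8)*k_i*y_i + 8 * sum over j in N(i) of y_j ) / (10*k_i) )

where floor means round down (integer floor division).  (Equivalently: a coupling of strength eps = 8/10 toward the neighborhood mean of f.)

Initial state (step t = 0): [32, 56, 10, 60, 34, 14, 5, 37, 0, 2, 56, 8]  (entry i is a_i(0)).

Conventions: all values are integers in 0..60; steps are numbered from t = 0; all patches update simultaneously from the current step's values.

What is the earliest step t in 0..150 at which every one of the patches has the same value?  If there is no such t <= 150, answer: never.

Answer: 21
Key observation: Synchronization is absorbing here: once all patches are equal they stay equal, and step 21 is the first all-equal step.

Derivation:
t=0: [32, 56, 10, 60, 34, 14, 5, 37, 0, 2, 56, 8]  (not all equal)
t=1: [30, 30, 40, 29, 18, 25, 28, 25, 14, 28, 24, 28]  (not all equal)
t=2: [37, 28, 29, 28, 43, 40, 34, 40, 39, 40, 31, 40]  (not all equal)
t=3: [18, 15, 30, 15, 4, 12, 15, 12, 4, 13, 15, 13]  (not all equal)
t=4: [33, 40, 42, 40, 30, 35, 38, 35, 31, 35, 39, 35]  (not all equal)
t=5: [15, 11, 3, 11, 21, 13, 9, 13, 21, 12, 9, 12]  (not all equal)
t=6: [45, 32, 25, 32, 47, 38, 28, 38, 46, 38, 27, 38]  (not all equal)
t=7: [20, 19, 33, 19, 13, 18, 26, 18, 13, 18, 26, 18]  (not all equal)
t=8: [50, 49, 43, 49, 49, 49, 42, 49, 49, 49, 42, 49]  (not all equal)
t=9: [27, 24, 15, 24, 27, 22, 15, 22, 27, 22, 15, 22]  (not all equal)
t=10: [42, 48, 46, 48, 45, 48, 48, 48, 45, 48, 48, 48]  (not all equal)
t=11: [16, 19, 22, 19, 16, 22, 22, 22, 16, 22, 22, 22]  (not all equal)
t=12: [51, 53, 55, 53, 50, 53, 54, 53, 50, 53, 54, 53]  (not all equal)
t=13: [34, 39, 41, 39, 34, 37, 41, 37, 34, 37, 41, 37]  (not all equal)
t=14: [12, 8, 3, 8, 14, 8, 5, 8, 14, 8, 5, 8]  (not all equal)
t=15: [33, 23, 17, 23, 33, 25, 17, 25, 33, 25, 17, 25]  (not all equal)
t=16: [33, 42, 51, 42, 30, 42, 48, 42, 30, 42, 48, 42]  (not all equal)
t=17: [18, 14, 18, 14, 18, 14, 18, 14, 18, 14, 18, 14]  (not all equal)
t=18: [49, 46, 49, 46, 49, 46, 49, 46, 49, 46, 49, 46]  (not all equal)
t=19: [23, 21, 23, 21, 23, 21, 23, 21, 23, 21, 23, 21]  (not all equal)
t=20: [53, 54, 53, 54, 53, 54, 53, 54, 53, 54, 53, 54]  (not all equal)
t=21: [40, 40, 40, 40, 40, 40, 40, 40, 40, 40, 40, 40]  (all equal)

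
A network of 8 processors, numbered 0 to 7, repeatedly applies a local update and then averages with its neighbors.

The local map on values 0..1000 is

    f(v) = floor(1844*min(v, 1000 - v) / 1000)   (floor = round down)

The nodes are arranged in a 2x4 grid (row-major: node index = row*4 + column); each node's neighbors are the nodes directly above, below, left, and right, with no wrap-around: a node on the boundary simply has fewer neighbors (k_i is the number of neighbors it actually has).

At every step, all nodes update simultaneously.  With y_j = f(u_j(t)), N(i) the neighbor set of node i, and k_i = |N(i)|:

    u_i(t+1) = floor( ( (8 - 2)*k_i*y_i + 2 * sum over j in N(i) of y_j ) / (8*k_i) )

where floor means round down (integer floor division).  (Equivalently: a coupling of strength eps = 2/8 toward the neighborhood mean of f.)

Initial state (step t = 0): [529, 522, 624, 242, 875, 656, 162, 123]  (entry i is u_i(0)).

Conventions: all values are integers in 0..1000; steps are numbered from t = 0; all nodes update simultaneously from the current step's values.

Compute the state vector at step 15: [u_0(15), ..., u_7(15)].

Simulating step by step:
t=0: [529, 522, 624, 242, 875, 656, 162, 123]
t=1: [789, 843, 655, 449, 360, 592, 352, 262]
t=2: [410, 364, 624, 760, 639, 697, 642, 546]
t=3: [734, 670, 667, 522, 663, 584, 669, 765]
t=4: [521, 611, 635, 791, 622, 728, 608, 511]
t=5: [839, 709, 656, 485, 695, 553, 714, 814]
t=6: [359, 548, 638, 792, 561, 753, 545, 434]
t=7: [701, 773, 671, 470, 746, 548, 789, 752]
t=8: [524, 479, 593, 782, 524, 731, 449, 499]
t=9: [877, 839, 738, 509, 829, 587, 800, 843]
t=10: [245, 344, 493, 775, 359, 652, 403, 375]
t=11: [500, 642, 831, 510, 632, 650, 744, 662]
t=12: [858, 651, 402, 794, 704, 634, 485, 639]
t=13: [344, 621, 715, 460, 525, 679, 843, 657]
t=14: [672, 669, 546, 780, 809, 598, 362, 616]
t=15: [573, 639, 767, 496, 432, 691, 690, 665]

Answer: [573, 639, 767, 496, 432, 691, 690, 665]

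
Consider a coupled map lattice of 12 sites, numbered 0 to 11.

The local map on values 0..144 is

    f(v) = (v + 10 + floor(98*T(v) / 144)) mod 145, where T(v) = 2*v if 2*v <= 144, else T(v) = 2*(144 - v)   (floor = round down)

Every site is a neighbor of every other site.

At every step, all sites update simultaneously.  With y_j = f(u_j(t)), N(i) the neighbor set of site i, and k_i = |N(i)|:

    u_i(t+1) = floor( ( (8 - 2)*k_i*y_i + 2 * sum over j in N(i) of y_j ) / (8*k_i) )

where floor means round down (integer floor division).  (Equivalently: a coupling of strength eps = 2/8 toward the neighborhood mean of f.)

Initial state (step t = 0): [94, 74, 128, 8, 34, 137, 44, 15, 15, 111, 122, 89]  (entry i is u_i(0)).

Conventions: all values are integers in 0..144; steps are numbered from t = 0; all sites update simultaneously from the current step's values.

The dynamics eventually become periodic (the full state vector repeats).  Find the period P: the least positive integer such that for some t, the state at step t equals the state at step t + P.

Answer: 4
Key observation: The state at step 21, [35, 35, 88, 35, 88, 88, 88, 35, 35, 35, 35, 35], reappears at step 25 — and no state repeats earlier — so the cycle the system enters has period 4.

Derivation:
t=0: [94, 74, 128, 8, 34, 137, 44, 15, 15, 111, 122, 89]
t=1: [30, 35, 20, 31, 76, 18, 92, 43, 43, 25, 22, 31]
t=2: [77, 86, 60, 79, 43, 57, 39, 100, 100, 69, 63, 79]
t=3: [37, 34, 17, 36, 93, 117, 87, 30, 30, 32, 22, 36]
t=4: [88, 83, 54, 87, 37, 31, 39, 76, 76, 80, 62, 87]
t=5: [35, 37, 114, 35, 85, 75, 88, 38, 38, 37, 22, 35]
t=6: [86, 89, 32, 86, 40, 43, 40, 91, 91, 89, 63, 86]
t=7: [35, 34, 75, 35, 89, 94, 89, 34, 34, 34, 23, 35]
t=8: [85, 84, 42, 85, 38, 38, 38, 84, 84, 84, 65, 85]
t=9: [36, 36, 93, 36, 86, 86, 86, 36, 36, 36, 27, 36]
t=10: [88, 88, 39, 88, 40, 40, 40, 88, 88, 88, 72, 88]
t=11: [35, 35, 89, 35, 90, 90, 90, 35, 35, 35, 40, 35]
t=12: [86, 86, 39, 86, 39, 39, 39, 86, 86, 86, 95, 86]
t=13: [35, 35, 88, 35, 88, 88, 88, 35, 35, 35, 33, 35]
t=14: [86, 86, 40, 86, 40, 40, 40, 86, 86, 86, 82, 86]
t=15: [35, 35, 90, 35, 90, 90, 90, 35, 35, 35, 37, 35]
t=16: [86, 86, 39, 86, 39, 39, 39, 86, 86, 86, 89, 86]
t=17: [35, 35, 88, 35, 88, 88, 88, 35, 35, 35, 34, 35]
t=18: [86, 86, 40, 86, 40, 40, 40, 86, 86, 86, 84, 86]
t=19: [35, 35, 90, 35, 90, 90, 90, 35, 35, 35, 36, 35]
t=20: [86, 86, 39, 86, 39, 39, 39, 86, 86, 86, 88, 86]
t=21: [35, 35, 88, 35, 88, 88, 88, 35, 35, 35, 35, 35]
t=22: [86, 86, 40, 86, 40, 40, 40, 86, 86, 86, 86, 86]
t=23: [35, 35, 90, 35, 90, 90, 90, 35, 35, 35, 35, 35]
t=24: [86, 86, 39, 86, 39, 39, 39, 86, 86, 86, 86, 86]
t=25: [35, 35, 88, 35, 88, 88, 88, 35, 35, 35, 35, 35]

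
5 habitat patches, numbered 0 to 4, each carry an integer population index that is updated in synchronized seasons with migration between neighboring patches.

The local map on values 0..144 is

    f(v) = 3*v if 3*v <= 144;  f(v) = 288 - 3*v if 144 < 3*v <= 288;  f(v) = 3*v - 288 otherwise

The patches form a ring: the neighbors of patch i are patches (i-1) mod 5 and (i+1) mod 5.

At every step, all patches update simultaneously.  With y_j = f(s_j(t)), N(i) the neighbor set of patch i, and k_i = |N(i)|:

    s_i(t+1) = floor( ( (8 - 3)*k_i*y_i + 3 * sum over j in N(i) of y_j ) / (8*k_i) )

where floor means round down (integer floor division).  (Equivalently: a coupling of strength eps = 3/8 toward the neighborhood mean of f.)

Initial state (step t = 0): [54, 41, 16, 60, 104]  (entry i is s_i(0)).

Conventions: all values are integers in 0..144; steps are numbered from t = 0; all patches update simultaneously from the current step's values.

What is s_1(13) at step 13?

Answer: s_1(13) = 109

Derivation:
t=0: [54, 41, 16, 60, 104]
t=1: [106, 109, 73, 81, 58]
t=2: [47, 42, 58, 62, 85]
t=3: [117, 126, 114, 91, 66]
t=4: [73, 78, 53, 36, 70]
t=5: [67, 70, 111, 106, 81]
t=6: [77, 73, 48, 35, 50]
t=7: [74, 80, 122, 118, 116]
t=8: [61, 57, 70, 67, 62]
t=9: [106, 107, 87, 88, 99]
t=10: [26, 31, 27, 21, 15]
t=11: [74, 87, 79, 63, 54]
t=12: [69, 38, 55, 95, 109]
t=13: [79, 109, 98, 32, 40]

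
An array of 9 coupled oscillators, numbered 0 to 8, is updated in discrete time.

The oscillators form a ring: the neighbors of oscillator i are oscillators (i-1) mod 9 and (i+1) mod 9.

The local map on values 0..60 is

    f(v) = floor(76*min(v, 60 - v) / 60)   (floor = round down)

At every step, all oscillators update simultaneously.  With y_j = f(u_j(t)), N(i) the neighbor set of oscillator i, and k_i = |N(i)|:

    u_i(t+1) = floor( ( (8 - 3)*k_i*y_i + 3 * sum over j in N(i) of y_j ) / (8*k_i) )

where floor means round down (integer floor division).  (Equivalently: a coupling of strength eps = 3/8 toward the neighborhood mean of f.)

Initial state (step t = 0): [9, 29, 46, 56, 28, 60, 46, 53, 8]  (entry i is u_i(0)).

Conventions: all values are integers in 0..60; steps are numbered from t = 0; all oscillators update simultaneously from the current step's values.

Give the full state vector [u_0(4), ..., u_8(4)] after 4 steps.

Simulating step by step:
t=0: [9, 29, 46, 56, 28, 60, 46, 53, 8]
t=1: [15, 27, 18, 12, 22, 9, 12, 10, 9]
t=2: [20, 28, 22, 18, 21, 14, 13, 12, 12]
t=3: [25, 31, 27, 23, 23, 18, 16, 15, 16]
t=4: [29, 34, 33, 29, 27, 22, 20, 19, 21]

Answer: [29, 34, 33, 29, 27, 22, 20, 19, 21]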